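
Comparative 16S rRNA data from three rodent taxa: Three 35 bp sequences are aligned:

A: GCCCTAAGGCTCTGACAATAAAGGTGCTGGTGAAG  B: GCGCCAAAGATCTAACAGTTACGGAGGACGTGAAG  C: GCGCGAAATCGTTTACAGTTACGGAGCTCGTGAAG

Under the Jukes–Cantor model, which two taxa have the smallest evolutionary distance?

B and C

A–B: 12/35 differ, p = 0.343, d = 0.458.
A–C: 12/35 differ, p = 0.343, d = 0.458.
B–C: 8/35 differ, p = 0.229, d = 0.273.
The smallest distance is between B and C.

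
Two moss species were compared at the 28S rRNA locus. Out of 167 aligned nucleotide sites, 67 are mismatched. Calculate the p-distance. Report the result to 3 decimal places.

0.401

p = 67/167 = 0.401197… ≈ 0.401 (to 3 d.p.).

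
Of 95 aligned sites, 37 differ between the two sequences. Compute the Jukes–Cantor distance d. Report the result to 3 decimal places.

p = 37/95 ≈ 0.389474.
d = −(3/4) ln(1 − 4p/3) = −0.75 ln(1 − 0.519299) = −0.75 ln(0.480701)
  = −0.75 × (-0.732510) = 0.549383 substitutions/site.

0.549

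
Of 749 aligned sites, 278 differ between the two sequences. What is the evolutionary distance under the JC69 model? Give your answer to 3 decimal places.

0.512

p = 278/749 ≈ 0.371162.
d = −(3/4) ln(1 − 4p/3) = −0.75 ln(1 − 0.494883) = −0.75 ln(0.505117)
  = −0.75 × (-0.682965) = 0.512224 substitutions/site.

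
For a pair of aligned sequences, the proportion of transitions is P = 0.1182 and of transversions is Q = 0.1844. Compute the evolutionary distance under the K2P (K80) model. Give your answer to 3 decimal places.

Under the Kimura two-parameter model, d = −½ ln(1 − 2P − Q) − ¼ ln(1 − 2Q).
1 − 2P − Q = 0.5792, giving −½ ln(0.5792) = 0.273054.
1 − 2Q = 0.6312, giving −¼ ln(0.6312) = 0.115033.
d = 0.273054 + 0.115033 = 0.388087.

0.388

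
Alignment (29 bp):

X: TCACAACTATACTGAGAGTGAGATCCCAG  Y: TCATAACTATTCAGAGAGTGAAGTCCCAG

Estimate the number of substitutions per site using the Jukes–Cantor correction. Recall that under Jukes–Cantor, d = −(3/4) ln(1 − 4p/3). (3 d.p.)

The sequences differ at 5 of 29 sites (4, 11, 13, 22, 23), so p = 5/29 ≈ 0.172414.
d = −(3/4) ln(1 − 4p/3) = −0.75 ln(1 − 0.229885) = −0.75 ln(0.770115)
  = −0.75 × (-0.261215) = 0.195911 substitutions/site.

0.196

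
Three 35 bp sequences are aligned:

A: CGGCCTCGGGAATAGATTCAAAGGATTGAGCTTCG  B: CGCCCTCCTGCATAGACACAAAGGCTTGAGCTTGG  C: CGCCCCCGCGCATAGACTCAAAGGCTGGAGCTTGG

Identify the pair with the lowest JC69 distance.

A–B: 8/35 differ, p = 0.229, d = 0.273.
A–C: 8/35 differ, p = 0.229, d = 0.273.
B–C: 5/35 differ, p = 0.143, d = 0.158.
The smallest distance is between B and C.

B and C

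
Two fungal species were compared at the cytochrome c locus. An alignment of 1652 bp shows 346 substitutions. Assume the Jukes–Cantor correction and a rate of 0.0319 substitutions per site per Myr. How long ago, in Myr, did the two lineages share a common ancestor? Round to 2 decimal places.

3.85

p = 346/1652 ≈ 0.209443.
d = −(3/4) ln(1 − 4p/3) = −0.75 ln(1 − 0.279257) = −0.75 ln(0.720743)
  = −0.75 × (-0.327473) = 0.245605 substitutions/site.
Under a molecular clock d = 2μt, so t = d/(2μ) = 0.245605 / (2 × 0.0319) = 3.85 Myr.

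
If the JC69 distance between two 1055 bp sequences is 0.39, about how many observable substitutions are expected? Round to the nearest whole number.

321

Invert JC69: p = (3/4)(1 − e^(−4d/3)) = 0.75 × (1 − e^(-0.52)) = 0.75 × (1 − 0.594521) = 0.304109.
Expected differing sites = pL ≈ 0.304109 × 1055 = 320.834995 ≈ 321.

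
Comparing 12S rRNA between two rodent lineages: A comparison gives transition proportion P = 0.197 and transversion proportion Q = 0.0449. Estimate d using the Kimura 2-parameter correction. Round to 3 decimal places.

0.312

Under the Kimura two-parameter model, d = −½ ln(1 − 2P − Q) − ¼ ln(1 − 2Q).
1 − 2P − Q = 0.5611, giving −½ ln(0.5611) = 0.288928.
1 − 2Q = 0.9102, giving −¼ ln(0.9102) = 0.023523.
d = 0.288928 + 0.023523 = 0.312451.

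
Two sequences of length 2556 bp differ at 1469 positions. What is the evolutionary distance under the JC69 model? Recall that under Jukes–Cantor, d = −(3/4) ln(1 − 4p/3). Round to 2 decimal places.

p = 1469/2556 ≈ 0.574726.
d = −(3/4) ln(1 − 4p/3) = −0.75 ln(1 − 0.766301) = −0.75 ln(0.233699)
  = −0.75 × (-1.453721) = 1.090291 substitutions/site.

1.09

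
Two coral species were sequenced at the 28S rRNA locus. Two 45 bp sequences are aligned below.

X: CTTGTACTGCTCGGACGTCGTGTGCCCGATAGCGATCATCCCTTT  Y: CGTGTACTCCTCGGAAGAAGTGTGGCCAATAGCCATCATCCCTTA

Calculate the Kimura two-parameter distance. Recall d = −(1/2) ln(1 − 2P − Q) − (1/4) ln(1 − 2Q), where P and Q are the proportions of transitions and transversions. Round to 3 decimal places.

0.235

Of 45 sites, 1 differences are transitions and 8 are transversions, so P = 1/45 ≈ 0.022222 and Q = 8/45 ≈ 0.177778.
Under the Kimura two-parameter model, d = −½ ln(1 − 2P − Q) − ¼ ln(1 − 2Q).
1 − 2P − Q = 0.777778, giving −½ ln(0.777778) = 0.125657.
1 − 2Q = 0.644444, giving −¼ ln(0.644444) = 0.109842.
d = 0.125657 + 0.109842 = 0.235499.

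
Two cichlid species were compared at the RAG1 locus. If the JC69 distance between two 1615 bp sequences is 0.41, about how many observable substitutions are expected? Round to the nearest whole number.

Invert JC69: p = (3/4)(1 − e^(−4d/3)) = 0.75 × (1 − e^(-0.546667)) = 0.75 × (1 − 0.578876) = 0.315843.
Expected differing sites = pL ≈ 0.315843 × 1615 = 510.086445 ≈ 510.

510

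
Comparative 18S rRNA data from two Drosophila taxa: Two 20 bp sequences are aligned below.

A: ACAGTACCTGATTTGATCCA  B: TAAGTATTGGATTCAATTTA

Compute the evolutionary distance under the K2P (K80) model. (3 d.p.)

Of 20 sites, 6 differences are transitions and 3 are transversions, so P = 6/20 = 0.3 and Q = 3/20 = 0.15.
Under the Kimura two-parameter model, d = −½ ln(1 − 2P − Q) − ¼ ln(1 − 2Q).
1 − 2P − Q = 0.25, giving −½ ln(0.25) = 0.693147.
1 − 2Q = 0.7, giving −¼ ln(0.7) = 0.089169.
d = 0.693147 + 0.089169 = 0.782316.

0.782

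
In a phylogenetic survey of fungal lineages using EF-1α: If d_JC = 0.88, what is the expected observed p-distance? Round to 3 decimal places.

0.518

p = (3/4)(1 − e^(−4d/3)) = 0.75 × (1 − e^(-1.173333)) = 0.75 × (1 − 0.309334) = 0.518000.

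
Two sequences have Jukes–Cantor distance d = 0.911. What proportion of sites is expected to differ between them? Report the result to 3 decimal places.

p = (3/4)(1 − e^(−4d/3)) = 0.75 × (1 − e^(-1.214667)) = 0.75 × (1 − 0.296809) = 0.527393.

0.527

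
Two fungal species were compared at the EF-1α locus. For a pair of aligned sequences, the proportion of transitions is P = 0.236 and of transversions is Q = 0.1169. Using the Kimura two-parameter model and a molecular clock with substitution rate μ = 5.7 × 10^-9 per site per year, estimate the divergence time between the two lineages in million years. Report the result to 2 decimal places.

44.83

Under the Kimura two-parameter model, d = −½ ln(1 − 2P − Q) − ¼ ln(1 − 2Q).
1 − 2P − Q = 0.4111, giving −½ ln(0.4111) = 0.444459.
1 − 2Q = 0.7662, giving −¼ ln(0.7662) = 0.066578.
d = 0.444459 + 0.066578 = 0.511037.
Under a molecular clock d = 2μt, so t = d/(2μ) = 0.511037 / (2 × 5.7 × 10^-9) = 44.83 million years.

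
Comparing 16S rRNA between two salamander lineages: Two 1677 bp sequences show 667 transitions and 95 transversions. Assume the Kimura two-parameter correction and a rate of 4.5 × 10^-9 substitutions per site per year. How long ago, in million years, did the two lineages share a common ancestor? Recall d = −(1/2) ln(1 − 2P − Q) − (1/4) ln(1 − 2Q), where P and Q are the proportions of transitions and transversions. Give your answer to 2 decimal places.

P = 667/1677 ≈ 0.397734 and Q = 95/1677 ≈ 0.056649.
Under the Kimura two-parameter model, d = −½ ln(1 − 2P − Q) − ¼ ln(1 − 2Q).
1 − 2P − Q = 0.147883, giving −½ ln(0.147883) = 0.955667.
1 − 2Q = 0.886702, giving −¼ ln(0.886702) = 0.030062.
d = 0.955667 + 0.030062 = 0.985729.
Under a molecular clock d = 2μt, so t = d/(2μ) = 0.985729 / (2 × 4.5 × 10^-9) = 109.53 million years.

109.53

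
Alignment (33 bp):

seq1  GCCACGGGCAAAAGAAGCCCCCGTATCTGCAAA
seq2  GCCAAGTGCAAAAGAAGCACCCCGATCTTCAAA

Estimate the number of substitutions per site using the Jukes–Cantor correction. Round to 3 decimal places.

0.208

The sequences differ at 6 of 33 sites (5, 7, 19, 23, 24, 29), so p = 6/33 ≈ 0.181818.
d = −(3/4) ln(1 − 4p/3) = −0.75 ln(1 − 0.242424) = −0.75 ln(0.757576)
  = −0.75 × (-0.277631) = 0.208223 substitutions/site.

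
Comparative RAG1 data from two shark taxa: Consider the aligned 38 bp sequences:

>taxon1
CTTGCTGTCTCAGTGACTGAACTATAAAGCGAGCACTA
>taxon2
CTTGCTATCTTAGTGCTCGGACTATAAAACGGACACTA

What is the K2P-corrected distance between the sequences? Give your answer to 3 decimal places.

Of 38 sites, 8 differences are transitions and 1 are transversions, so P = 8/38 ≈ 0.210526 and Q = 1/38 ≈ 0.026316.
Under the Kimura two-parameter model, d = −½ ln(1 − 2P − Q) − ¼ ln(1 − 2Q).
1 − 2P − Q = 0.552632, giving −½ ln(0.552632) = 0.296531.
1 − 2Q = 0.947368, giving −¼ ln(0.947368) = 0.013517.
d = 0.296531 + 0.013517 = 0.310048.

0.310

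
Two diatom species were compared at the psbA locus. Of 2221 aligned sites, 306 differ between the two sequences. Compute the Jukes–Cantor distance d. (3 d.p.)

p = 306/2221 ≈ 0.137776.
d = −(3/4) ln(1 − 4p/3) = −0.75 ln(1 − 0.183701) = −0.75 ln(0.816299)
  = −0.75 × (-0.202975) = 0.152231 substitutions/site.

0.152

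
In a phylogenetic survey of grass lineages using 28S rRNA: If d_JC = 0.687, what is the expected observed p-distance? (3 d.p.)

0.450

p = (3/4)(1 − e^(−4d/3)) = 0.75 × (1 − e^(-0.916)) = 0.75 × (1 − 0.400116) = 0.449913.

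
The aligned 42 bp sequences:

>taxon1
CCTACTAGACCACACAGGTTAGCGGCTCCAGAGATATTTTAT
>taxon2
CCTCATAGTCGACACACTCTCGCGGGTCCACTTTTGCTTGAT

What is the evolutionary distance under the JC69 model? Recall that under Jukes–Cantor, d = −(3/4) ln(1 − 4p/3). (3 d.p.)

0.532

The sequences differ at 16 of 42 sites, so p = 16/42 ≈ 0.380952.
d = −(3/4) ln(1 − 4p/3) = −0.75 ln(1 − 0.507936) = −0.75 ln(0.492064)
  = −0.75 × (-0.709146) = 0.531860 substitutions/site.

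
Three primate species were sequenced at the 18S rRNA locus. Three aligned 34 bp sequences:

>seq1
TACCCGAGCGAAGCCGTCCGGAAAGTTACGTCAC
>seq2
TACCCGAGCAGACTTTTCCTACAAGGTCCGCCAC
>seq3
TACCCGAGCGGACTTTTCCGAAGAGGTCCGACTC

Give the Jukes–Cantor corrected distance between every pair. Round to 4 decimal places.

d(seq1,seq2) = 0.4770, d(seq1,seq3) = 0.4234, d(seq2,seq3) = 0.2012

seq1–seq2: 12/34 sites differ → p ≈ 0.352941, d = −0.75 ln(1 − 0.470588) = 0.476991 ≈ 0.4770.
seq1–seq3: 11/34 sites differ → p ≈ 0.323529, d = −0.75 ln(1 − 0.431372) = 0.423397 ≈ 0.4234.
seq2–seq3: 6/34 sites differ → p ≈ 0.176471, d = −0.75 ln(1 − 0.235295) = 0.201199 ≈ 0.2012.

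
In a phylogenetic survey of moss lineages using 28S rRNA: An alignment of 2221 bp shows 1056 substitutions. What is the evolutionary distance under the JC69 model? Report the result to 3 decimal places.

p = 1056/2221 ≈ 0.475462.
d = −(3/4) ln(1 − 4p/3) = −0.75 ln(1 − 0.633949) = −0.75 ln(0.366051)
  = −0.75 × (-1.004983) = 0.753737 substitutions/site.

0.754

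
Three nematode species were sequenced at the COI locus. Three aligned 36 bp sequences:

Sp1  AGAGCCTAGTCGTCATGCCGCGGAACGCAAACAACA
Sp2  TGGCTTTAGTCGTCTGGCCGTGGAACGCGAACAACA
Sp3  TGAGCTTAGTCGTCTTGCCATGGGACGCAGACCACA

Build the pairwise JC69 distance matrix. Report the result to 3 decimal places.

d(Sp1,Sp2) = 0.304, d(Sp1,Sp3) = 0.264, d(Sp2,Sp3) = 0.304

Sp1–Sp2: 9/36 sites differ → p = 0.25, d = −0.75 ln(1 − 0.333333) = 0.304098 ≈ 0.304.
Sp1–Sp3: 8/36 sites differ → p ≈ 0.222222, d = −0.75 ln(1 − 0.296296) = 0.263548 ≈ 0.264.
Sp2–Sp3: 9/36 sites differ → p = 0.25, d = −0.75 ln(1 − 0.333333) = 0.304098 ≈ 0.304.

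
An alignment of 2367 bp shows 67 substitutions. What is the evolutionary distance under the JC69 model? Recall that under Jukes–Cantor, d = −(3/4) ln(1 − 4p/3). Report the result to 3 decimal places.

0.029

p = 67/2367 ≈ 0.028306.
d = −(3/4) ln(1 − 4p/3) = −0.75 ln(1 − 0.037741) = −0.75 ln(0.962259)
  = −0.75 × (-0.038472) = 0.028854 substitutions/site.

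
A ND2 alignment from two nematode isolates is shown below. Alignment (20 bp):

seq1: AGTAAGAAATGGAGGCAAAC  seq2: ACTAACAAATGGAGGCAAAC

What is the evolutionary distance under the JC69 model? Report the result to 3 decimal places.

The sequences differ at 2 of 20 sites (2, 6), so p = 2/20 = 0.1.
d = −(3/4) ln(1 − 4p/3) = −0.75 ln(1 − 0.133333) = −0.75 ln(0.866667)
  = −0.75 × (-0.143100) = 0.107325 substitutions/site.

0.107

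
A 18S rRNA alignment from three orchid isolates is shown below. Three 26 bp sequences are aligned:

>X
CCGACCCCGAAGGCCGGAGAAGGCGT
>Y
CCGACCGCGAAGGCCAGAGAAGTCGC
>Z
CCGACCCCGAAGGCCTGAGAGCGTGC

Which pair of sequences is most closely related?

X and Y

X–Y: 4/26 differ, p = 0.154, d = 0.172.
X–Z: 5/26 differ, p = 0.192, d = 0.222.
Y–Z: 6/26 differ, p = 0.231, d = 0.276.
The smallest distance is between X and Y.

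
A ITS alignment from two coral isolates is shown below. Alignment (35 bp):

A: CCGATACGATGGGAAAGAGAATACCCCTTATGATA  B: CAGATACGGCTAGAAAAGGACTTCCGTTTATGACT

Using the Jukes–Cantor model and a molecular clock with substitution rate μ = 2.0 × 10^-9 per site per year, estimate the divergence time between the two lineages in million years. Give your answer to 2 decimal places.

128.19

The sequences differ at 13 of 35 sites, so p = 13/35 ≈ 0.371429.
d = −(3/4) ln(1 − 4p/3) = −0.75 ln(1 − 0.495239) = −0.75 ln(0.504761)
  = −0.75 × (-0.683670) = 0.512753 substitutions/site.
Under a molecular clock d = 2μt, so t = d/(2μ) = 0.512753 / (2 × 2.0 × 10^-9) = 128.19 million years.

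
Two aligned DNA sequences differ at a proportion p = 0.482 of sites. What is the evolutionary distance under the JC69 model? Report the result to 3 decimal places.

0.772

d = −(3/4) ln(1 − 4p/3) = −0.75 ln(1 − 0.642667) = −0.75 ln(0.357333)
  = −0.75 × (-1.029087) = 0.771815 substitutions/site.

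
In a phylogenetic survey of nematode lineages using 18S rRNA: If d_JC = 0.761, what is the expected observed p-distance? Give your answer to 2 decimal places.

0.48

p = (3/4)(1 − e^(−4d/3)) = 0.75 × (1 − e^(-1.014667)) = 0.75 × (1 − 0.362523) = 0.478108.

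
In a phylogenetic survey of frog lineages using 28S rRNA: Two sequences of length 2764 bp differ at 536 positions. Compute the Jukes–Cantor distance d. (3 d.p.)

0.224

p = 536/2764 ≈ 0.193922.
d = −(3/4) ln(1 − 4p/3) = −0.75 ln(1 − 0.258563) = −0.75 ln(0.741437)
  = −0.75 × (-0.299165) = 0.224374 substitutions/site.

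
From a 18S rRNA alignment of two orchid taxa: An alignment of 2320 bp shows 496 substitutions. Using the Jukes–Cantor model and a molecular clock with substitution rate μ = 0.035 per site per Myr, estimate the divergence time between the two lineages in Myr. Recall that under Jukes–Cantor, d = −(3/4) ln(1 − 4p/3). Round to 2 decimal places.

p = 496/2320 ≈ 0.213793.
d = −(3/4) ln(1 − 4p/3) = −0.75 ln(1 − 0.285057) = −0.75 ln(0.714943)
  = −0.75 × (-0.335552) = 0.251664 substitutions/site.
Under a molecular clock d = 2μt, so t = d/(2μ) = 0.251664 / (2 × 0.035) = 3.60 Myr.

3.60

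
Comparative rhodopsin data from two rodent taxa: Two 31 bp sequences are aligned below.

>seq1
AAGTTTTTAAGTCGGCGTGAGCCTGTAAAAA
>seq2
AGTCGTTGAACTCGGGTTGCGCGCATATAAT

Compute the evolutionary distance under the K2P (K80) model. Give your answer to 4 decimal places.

Of 31 sites, 4 differences are transitions and 10 are transversions, so P = 4/31 ≈ 0.129032 and Q = 10/31 ≈ 0.322581.
Under the Kimura two-parameter model, d = −½ ln(1 − 2P − Q) − ¼ ln(1 − 2Q).
1 − 2P − Q = 0.419355, giving −½ ln(0.419355) = 0.434519.
1 − 2Q = 0.354838, giving −¼ ln(0.354838) = 0.259023.
d = 0.434519 + 0.259023 = 0.693542.

0.6935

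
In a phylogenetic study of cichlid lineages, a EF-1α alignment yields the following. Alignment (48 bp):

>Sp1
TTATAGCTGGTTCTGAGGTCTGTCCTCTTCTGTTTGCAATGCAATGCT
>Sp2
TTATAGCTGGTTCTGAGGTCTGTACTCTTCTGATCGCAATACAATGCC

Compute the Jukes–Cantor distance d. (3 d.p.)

0.112

The sequences differ at 5 of 48 sites (24, 33, 35, 41, 48), so p = 5/48 ≈ 0.104167.
d = −(3/4) ln(1 − 4p/3) = −0.75 ln(1 − 0.138889) = −0.75 ln(0.861111)
  = −0.75 × (-0.149532) = 0.112149 substitutions/site.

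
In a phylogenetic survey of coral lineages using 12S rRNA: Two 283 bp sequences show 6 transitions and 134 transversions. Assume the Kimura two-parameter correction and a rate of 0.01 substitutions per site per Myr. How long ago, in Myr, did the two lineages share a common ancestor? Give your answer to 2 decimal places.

P = 6/283 ≈ 0.021201 and Q = 134/283 ≈ 0.473498.
Under the Kimura two-parameter model, d = −½ ln(1 − 2P − Q) − ¼ ln(1 − 2Q).
1 − 2P − Q = 0.4841, giving −½ ln(0.4841) = 0.362732.
1 − 2Q = 0.053004, giving −¼ ln(0.053004) = 0.734347.
d = 0.362732 + 0.734347 = 1.097079.
Under a molecular clock d = 2μt, so t = d/(2μ) = 1.097079 / (2 × 0.01) = 54.85 Myr.

54.85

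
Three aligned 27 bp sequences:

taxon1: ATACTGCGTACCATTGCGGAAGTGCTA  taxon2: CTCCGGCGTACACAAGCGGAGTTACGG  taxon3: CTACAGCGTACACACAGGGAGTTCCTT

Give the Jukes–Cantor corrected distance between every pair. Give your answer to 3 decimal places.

d(taxon1,taxon2) = 0.673, d(taxon1,taxon3) = 0.673, d(taxon2,taxon3) = 0.377

taxon1–taxon2: 12/27 sites differ → p ≈ 0.444444, d = −0.75 ln(1 − 0.592592) = 0.673455 ≈ 0.673.
taxon1–taxon3: 12/27 sites differ → p ≈ 0.444444, d = −0.75 ln(1 − 0.592592) = 0.673455 ≈ 0.673.
taxon2–taxon3: 8/27 sites differ → p ≈ 0.296296, d = −0.75 ln(1 − 0.395061) = 0.376971 ≈ 0.377.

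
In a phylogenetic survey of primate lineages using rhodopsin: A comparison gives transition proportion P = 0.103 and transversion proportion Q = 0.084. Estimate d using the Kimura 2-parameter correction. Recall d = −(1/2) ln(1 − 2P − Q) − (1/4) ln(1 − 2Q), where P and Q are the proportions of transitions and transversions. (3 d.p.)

Under the Kimura two-parameter model, d = −½ ln(1 − 2P − Q) − ¼ ln(1 − 2Q).
1 − 2P − Q = 0.71, giving −½ ln(0.71) = 0.171245.
1 − 2Q = 0.832, giving −¼ ln(0.832) = 0.045981.
d = 0.171245 + 0.045981 = 0.217226.

0.217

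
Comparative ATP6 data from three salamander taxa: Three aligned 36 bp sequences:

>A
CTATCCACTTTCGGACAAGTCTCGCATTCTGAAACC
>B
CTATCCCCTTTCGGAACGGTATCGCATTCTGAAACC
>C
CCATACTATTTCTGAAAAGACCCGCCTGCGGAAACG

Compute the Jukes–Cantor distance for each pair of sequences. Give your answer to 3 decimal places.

A–B: 5/36 sites differ → p ≈ 0.138889, d = −0.75 ln(1 − 0.185185) = 0.153596 ≈ 0.154.
A–C: 12/36 sites differ → p ≈ 0.333333, d = −0.75 ln(1 − 0.444444) = 0.440839 ≈ 0.441.
B–C: 14/36 sites differ → p ≈ 0.388889, d = −0.75 ln(1 − 0.518519) = 0.548166 ≈ 0.548.

d(A,B) = 0.154, d(A,C) = 0.441, d(B,C) = 0.548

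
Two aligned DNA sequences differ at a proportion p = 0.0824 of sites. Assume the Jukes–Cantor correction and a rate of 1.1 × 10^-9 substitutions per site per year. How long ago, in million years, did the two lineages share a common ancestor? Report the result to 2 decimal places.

39.68

d = −(3/4) ln(1 − 4p/3) = −0.75 ln(1 − 0.109867) = −0.75 ln(0.890133)
  = −0.75 × (-0.116384) = 0.087288 substitutions/site.
Under a molecular clock d = 2μt, so t = d/(2μ) = 0.087288 / (2 × 1.1 × 10^-9) = 39.68 million years.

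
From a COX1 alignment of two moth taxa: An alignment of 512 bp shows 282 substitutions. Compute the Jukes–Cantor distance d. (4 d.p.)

0.9943

p = 282/512 ≈ 0.550781.
d = −(3/4) ln(1 − 4p/3) = −0.75 ln(1 − 0.734375) = −0.75 ln(0.265625)
  = −0.75 × (-1.325670) = 0.994253 substitutions/site.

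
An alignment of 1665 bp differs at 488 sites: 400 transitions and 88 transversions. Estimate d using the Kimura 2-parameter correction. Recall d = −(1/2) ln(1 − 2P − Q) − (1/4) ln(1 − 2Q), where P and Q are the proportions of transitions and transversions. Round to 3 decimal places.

P = 400/1665 ≈ 0.24024 and Q = 88/1665 ≈ 0.052853.
Under the Kimura two-parameter model, d = −½ ln(1 − 2P − Q) − ¼ ln(1 − 2Q).
1 − 2P − Q = 0.466667, giving −½ ln(0.466667) = 0.381070.
1 − 2Q = 0.894294, giving −¼ ln(0.894294) = 0.027930.
d = 0.381070 + 0.027930 = 0.409000.

0.409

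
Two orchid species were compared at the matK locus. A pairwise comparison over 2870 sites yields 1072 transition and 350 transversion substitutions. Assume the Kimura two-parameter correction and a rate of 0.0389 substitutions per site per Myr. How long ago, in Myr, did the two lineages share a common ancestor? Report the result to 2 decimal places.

P = 1072/2870 ≈ 0.373519 and Q = 350/2870 ≈ 0.121951.
Under the Kimura two-parameter model, d = −½ ln(1 − 2P − Q) − ¼ ln(1 − 2Q).
1 − 2P − Q = 0.131011, giving −½ ln(0.131011) = 1.016237.
1 − 2Q = 0.756098, giving −¼ ln(0.756098) = 0.069896.
d = 1.016237 + 0.069896 = 1.086133.
Under a molecular clock d = 2μt, so t = d/(2μ) = 1.086133 / (2 × 0.0389) = 13.96 Myr.

13.96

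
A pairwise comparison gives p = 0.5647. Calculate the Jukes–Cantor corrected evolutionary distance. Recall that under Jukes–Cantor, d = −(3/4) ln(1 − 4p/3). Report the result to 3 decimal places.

d = −(3/4) ln(1 − 4p/3) = −0.75 ln(1 − 0.752933) = −0.75 ln(0.247067)
  = −0.75 × (-1.398096) = 1.048572 substitutions/site.

1.049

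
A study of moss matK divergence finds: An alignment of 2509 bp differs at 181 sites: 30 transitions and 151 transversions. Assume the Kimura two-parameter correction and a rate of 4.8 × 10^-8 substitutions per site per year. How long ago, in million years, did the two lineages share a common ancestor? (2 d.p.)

0.79

P = 30/2509 ≈ 0.011957 and Q = 151/2509 ≈ 0.060183.
Under the Kimura two-parameter model, d = −½ ln(1 − 2P − Q) − ¼ ln(1 − 2Q).
1 − 2P − Q = 0.915903, giving −½ ln(0.915903) = 0.043922.
1 − 2Q = 0.879634, giving −¼ ln(0.879634) = 0.032062.
d = 0.043922 + 0.032062 = 0.075984.
Under a molecular clock d = 2μt, so t = d/(2μ) = 0.075984 / (2 × 4.8 × 10^-8) = 0.79 million years.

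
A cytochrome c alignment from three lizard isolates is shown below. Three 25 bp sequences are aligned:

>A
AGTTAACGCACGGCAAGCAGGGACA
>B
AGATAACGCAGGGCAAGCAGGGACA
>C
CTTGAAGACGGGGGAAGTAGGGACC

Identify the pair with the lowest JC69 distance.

A–B: 2/25 differ, p = 0.080, d = 0.085.
A–C: 10/25 differ, p = 0.400, d = 0.572.
B–C: 10/25 differ, p = 0.400, d = 0.572.
The smallest distance is between A and B.

A and B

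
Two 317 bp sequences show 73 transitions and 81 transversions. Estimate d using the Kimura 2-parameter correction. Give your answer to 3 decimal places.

0.808

P = 73/317 ≈ 0.230284 and Q = 81/317 ≈ 0.255521.
Under the Kimura two-parameter model, d = −½ ln(1 − 2P − Q) − ¼ ln(1 − 2Q).
1 − 2P − Q = 0.283911, giving −½ ln(0.283911) = 0.629547.
1 − 2Q = 0.488958, giving −¼ ln(0.488958) = 0.178870.
d = 0.629547 + 0.178870 = 0.808417.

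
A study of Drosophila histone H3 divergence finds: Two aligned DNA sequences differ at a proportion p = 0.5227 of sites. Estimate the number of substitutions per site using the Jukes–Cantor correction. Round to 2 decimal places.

d = −(3/4) ln(1 − 4p/3) = −0.75 ln(1 − 0.696933) = −0.75 ln(0.303067)
  = −0.75 × (-1.193801) = 0.895351 substitutions/site.

0.90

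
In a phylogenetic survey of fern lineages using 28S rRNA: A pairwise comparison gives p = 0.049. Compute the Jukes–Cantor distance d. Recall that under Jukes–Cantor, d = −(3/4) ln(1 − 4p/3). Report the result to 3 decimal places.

0.051

d = −(3/4) ln(1 − 4p/3) = −0.75 ln(1 − 0.065333) = −0.75 ln(0.934667)
  = −0.75 × (-0.067565) = 0.050674 substitutions/site.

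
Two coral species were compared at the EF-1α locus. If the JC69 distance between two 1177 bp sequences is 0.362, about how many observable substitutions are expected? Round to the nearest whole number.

Invert JC69: p = (3/4)(1 − e^(−4d/3)) = 0.75 × (1 − e^(-0.482667)) = 0.75 × (1 − 0.617135) = 0.287149.
Expected differing sites = pL ≈ 0.287149 × 1177 = 337.974373 ≈ 338.

338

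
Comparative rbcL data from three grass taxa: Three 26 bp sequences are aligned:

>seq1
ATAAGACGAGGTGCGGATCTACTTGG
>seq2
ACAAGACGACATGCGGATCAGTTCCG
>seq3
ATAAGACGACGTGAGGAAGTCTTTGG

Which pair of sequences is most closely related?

seq1 and seq3

seq1–seq2: 8/26 differ, p = 0.308, d = 0.396.
seq1–seq3: 6/26 differ, p = 0.231, d = 0.276.
seq2–seq3: 9/26 differ, p = 0.346, d = 0.464.
The smallest distance is between seq1 and seq3.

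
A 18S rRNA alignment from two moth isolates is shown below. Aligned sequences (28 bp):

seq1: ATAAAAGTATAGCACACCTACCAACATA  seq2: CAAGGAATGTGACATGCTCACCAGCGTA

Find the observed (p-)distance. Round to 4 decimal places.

The sequences differ at 14 of 28 positions.
p = 14/28 = 0.5000.

0.5000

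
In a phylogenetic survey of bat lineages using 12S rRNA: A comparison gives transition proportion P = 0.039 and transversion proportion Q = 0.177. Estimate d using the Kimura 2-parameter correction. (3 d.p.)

Under the Kimura two-parameter model, d = −½ ln(1 − 2P − Q) − ¼ ln(1 − 2Q).
1 − 2P − Q = 0.745, giving −½ ln(0.745) = 0.147186.
1 − 2Q = 0.646, giving −¼ ln(0.646) = 0.109239.
d = 0.147186 + 0.109239 = 0.256425.

0.256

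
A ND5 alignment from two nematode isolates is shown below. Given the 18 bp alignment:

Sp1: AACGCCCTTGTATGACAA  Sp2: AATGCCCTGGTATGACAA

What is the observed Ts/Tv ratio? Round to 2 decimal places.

Transitions are A↔G and C↔T; transversions are all other mismatches.
Transitions: 1. Transversions: 1.
R = 1/1 = 1.00.

1.00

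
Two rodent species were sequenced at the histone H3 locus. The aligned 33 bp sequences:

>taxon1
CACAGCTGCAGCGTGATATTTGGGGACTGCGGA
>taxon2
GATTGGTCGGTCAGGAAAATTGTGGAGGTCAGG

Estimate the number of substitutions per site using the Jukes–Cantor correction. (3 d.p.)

The sequences differ at 18 of 33 sites, so p = 18/33 ≈ 0.545455.
d = −(3/4) ln(1 − 4p/3) = −0.75 ln(1 − 0.727273) = −0.75 ln(0.272727)
  = −0.75 × (-1.299284) = 0.974463 substitutions/site.

0.974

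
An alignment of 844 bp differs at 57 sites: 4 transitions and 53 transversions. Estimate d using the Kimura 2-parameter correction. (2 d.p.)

0.07

P = 4/844 ≈ 0.004739 and Q = 53/844 ≈ 0.062796.
Under the Kimura two-parameter model, d = −½ ln(1 − 2P − Q) − ¼ ln(1 − 2Q).
1 − 2P − Q = 0.927726, giving −½ ln(0.927726) = 0.037509.
1 − 2Q = 0.874408, giving −¼ ln(0.874408) = 0.033552.
d = 0.037509 + 0.033552 = 0.071061.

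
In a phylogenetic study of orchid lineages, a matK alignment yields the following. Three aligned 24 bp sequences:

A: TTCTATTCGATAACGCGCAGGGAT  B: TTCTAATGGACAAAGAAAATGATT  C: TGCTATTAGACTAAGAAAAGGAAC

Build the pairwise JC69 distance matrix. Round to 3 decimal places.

d(A,B) = 0.608, d(A,C) = 0.608, d(B,C) = 0.369

A–B: 10/24 sites differ → p ≈ 0.416667, d = −0.75 ln(1 − 0.555556) = 0.608198 ≈ 0.608.
A–C: 10/24 sites differ → p ≈ 0.416667, d = −0.75 ln(1 − 0.555556) = 0.608198 ≈ 0.608.
B–C: 7/24 sites differ → p ≈ 0.291667, d = −0.75 ln(1 − 0.388889) = 0.369358 ≈ 0.369.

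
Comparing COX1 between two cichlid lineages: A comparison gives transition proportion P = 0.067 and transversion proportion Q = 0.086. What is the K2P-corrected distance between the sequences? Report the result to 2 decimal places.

0.17

Under the Kimura two-parameter model, d = −½ ln(1 − 2P − Q) − ¼ ln(1 − 2Q).
1 − 2P − Q = 0.78, giving −½ ln(0.78) = 0.124231.
1 − 2Q = 0.828, giving −¼ ln(0.828) = 0.047186.
d = 0.124231 + 0.047186 = 0.171417.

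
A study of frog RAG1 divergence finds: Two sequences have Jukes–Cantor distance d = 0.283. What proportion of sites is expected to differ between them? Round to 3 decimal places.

0.236

p = (3/4)(1 − e^(−4d/3)) = 0.75 × (1 − e^(-0.377333)) = 0.75 × (1 − 0.685688) = 0.235734.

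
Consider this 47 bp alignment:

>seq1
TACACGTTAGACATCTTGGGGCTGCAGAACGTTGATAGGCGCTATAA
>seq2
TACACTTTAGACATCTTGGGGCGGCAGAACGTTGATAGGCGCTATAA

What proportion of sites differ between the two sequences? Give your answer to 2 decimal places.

The sequences differ at 2 of 47 positions (sites 6, 23).
p = 2/47 = 0.042553… ≈ 0.04 (to 2 d.p.).

0.04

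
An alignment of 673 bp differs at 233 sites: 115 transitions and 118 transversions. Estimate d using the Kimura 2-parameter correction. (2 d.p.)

0.47

P = 115/673 ≈ 0.170877 and Q = 118/673 ≈ 0.175334.
Under the Kimura two-parameter model, d = −½ ln(1 − 2P − Q) − ¼ ln(1 − 2Q).
1 − 2P − Q = 0.482912, giving −½ ln(0.482912) = 0.363960.
1 − 2Q = 0.649332, giving −¼ ln(0.649332) = 0.107953.
d = 0.363960 + 0.107953 = 0.471913.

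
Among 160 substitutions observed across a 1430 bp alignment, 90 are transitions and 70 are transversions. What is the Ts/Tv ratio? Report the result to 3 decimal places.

R = 90/70 = 1.285714… ≈ 1.286 (to 3 d.p.).

1.286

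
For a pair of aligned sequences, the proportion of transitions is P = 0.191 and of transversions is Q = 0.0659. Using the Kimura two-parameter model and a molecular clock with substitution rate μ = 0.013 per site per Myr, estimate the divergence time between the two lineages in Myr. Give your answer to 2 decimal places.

Under the Kimura two-parameter model, d = −½ ln(1 − 2P − Q) − ¼ ln(1 − 2Q).
1 − 2P − Q = 0.5521, giving −½ ln(0.5521) = 0.297013.
1 − 2Q = 0.8682, giving −¼ ln(0.8682) = 0.035333.
d = 0.297013 + 0.035333 = 0.332346.
Under a molecular clock d = 2μt, so t = d/(2μ) = 0.332346 / (2 × 0.013) = 12.78 Myr.

12.78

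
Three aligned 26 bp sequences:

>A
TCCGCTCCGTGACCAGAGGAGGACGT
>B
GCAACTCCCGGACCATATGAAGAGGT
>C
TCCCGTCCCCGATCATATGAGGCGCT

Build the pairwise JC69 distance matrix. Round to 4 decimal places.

A–B: 9/26 sites differ → p ≈ 0.346154, d = −0.75 ln(1 − 0.461539) = 0.464280 ≈ 0.4643.
A–C: 10/26 sites differ → p ≈ 0.384615, d = −0.75 ln(1 − 0.51282) = 0.539341 ≈ 0.5393.
B–C: 9/26 sites differ → p ≈ 0.346154, d = −0.75 ln(1 − 0.461539) = 0.464280 ≈ 0.4643.

d(A,B) = 0.4643, d(A,C) = 0.5393, d(B,C) = 0.4643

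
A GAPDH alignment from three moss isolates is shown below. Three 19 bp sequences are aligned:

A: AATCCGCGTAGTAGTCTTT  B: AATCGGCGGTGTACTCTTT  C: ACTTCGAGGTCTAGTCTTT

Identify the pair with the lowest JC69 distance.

A and B

A–B: 4/19 differ, p = 0.211, d = 0.247.
A–C: 6/19 differ, p = 0.316, d = 0.410.
B–C: 6/19 differ, p = 0.316, d = 0.410.
The smallest distance is between A and B.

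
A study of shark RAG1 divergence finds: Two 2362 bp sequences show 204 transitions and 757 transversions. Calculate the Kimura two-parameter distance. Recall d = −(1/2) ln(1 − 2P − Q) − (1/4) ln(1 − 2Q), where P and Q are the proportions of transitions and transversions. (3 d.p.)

P = 204/2362 ≈ 0.086367 and Q = 757/2362 ≈ 0.320491.
Under the Kimura two-parameter model, d = −½ ln(1 − 2P − Q) − ¼ ln(1 − 2Q).
1 − 2P − Q = 0.506775, giving −½ ln(0.506775) = 0.339844.
1 − 2Q = 0.359018, giving −¼ ln(0.359018) = 0.256096.
d = 0.339844 + 0.256096 = 0.595940.

0.596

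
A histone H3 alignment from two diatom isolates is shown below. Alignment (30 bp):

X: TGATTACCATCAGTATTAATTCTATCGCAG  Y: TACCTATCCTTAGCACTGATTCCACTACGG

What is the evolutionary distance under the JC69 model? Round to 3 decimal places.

0.730

The sequences differ at 14 of 30 sites, so p = 14/30 ≈ 0.466667.
d = −(3/4) ln(1 − 4p/3) = −0.75 ln(1 − 0.622223) = −0.75 ln(0.377777)
  = −0.75 × (-0.973451) = 0.730088 substitutions/site.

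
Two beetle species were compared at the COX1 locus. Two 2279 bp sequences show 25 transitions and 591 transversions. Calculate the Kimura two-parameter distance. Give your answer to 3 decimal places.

0.348

P = 25/2279 ≈ 0.01097 and Q = 591/2279 ≈ 0.259324.
Under the Kimura two-parameter model, d = −½ ln(1 − 2P − Q) − ¼ ln(1 − 2Q).
1 − 2P − Q = 0.718736, giving −½ ln(0.718736) = 0.165131.
1 − 2Q = 0.481352, giving −¼ ln(0.481352) = 0.182789.
d = 0.165131 + 0.182789 = 0.347920.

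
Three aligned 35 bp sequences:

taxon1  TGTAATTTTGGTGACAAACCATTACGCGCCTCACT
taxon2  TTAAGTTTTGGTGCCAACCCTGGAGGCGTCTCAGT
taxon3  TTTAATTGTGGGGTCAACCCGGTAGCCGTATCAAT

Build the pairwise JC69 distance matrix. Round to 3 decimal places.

taxon1–taxon2: 11/35 sites differ → p ≈ 0.314286, d = −0.75 ln(1 − 0.419048) = 0.407315 ≈ 0.407.
taxon1–taxon3: 12/35 sites differ → p ≈ 0.342857, d = −0.75 ln(1 − 0.457143) = 0.458182 ≈ 0.458.
taxon2–taxon3: 10/35 sites differ → p ≈ 0.285714, d = −0.75 ln(1 − 0.380952) = 0.359679 ≈ 0.360.

d(taxon1,taxon2) = 0.407, d(taxon1,taxon3) = 0.458, d(taxon2,taxon3) = 0.360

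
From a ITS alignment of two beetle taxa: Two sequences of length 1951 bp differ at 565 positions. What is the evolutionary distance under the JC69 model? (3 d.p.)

0.366

p = 565/1951 ≈ 0.289595.
d = −(3/4) ln(1 − 4p/3) = −0.75 ln(1 − 0.386127) = −0.75 ln(0.613873)
  = −0.75 × (-0.487967) = 0.365975 substitutions/site.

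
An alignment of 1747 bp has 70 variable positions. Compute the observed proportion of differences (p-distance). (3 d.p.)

p = 70/1747 = 0.040068… ≈ 0.040 (to 3 d.p.).

0.040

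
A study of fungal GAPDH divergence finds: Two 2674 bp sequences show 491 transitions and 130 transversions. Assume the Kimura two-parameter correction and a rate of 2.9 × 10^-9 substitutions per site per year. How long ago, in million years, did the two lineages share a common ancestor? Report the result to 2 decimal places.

50.75

P = 491/2674 ≈ 0.18362 and Q = 130/2674 ≈ 0.048616.
Under the Kimura two-parameter model, d = −½ ln(1 − 2P − Q) − ¼ ln(1 − 2Q).
1 − 2P − Q = 0.584144, giving −½ ln(0.584144) = 0.268804.
1 − 2Q = 0.902768, giving −¼ ln(0.902768) = 0.025572.
d = 0.268804 + 0.025572 = 0.294376.
Under a molecular clock d = 2μt, so t = d/(2μ) = 0.294376 / (2 × 2.9 × 10^-9) = 50.75 million years.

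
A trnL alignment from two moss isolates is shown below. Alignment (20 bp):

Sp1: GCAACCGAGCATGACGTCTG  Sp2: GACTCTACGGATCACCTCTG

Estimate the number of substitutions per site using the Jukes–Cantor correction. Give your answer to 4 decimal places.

The sequences differ at 9 of 20 sites (2, 3, 4, 6, 7, 8, 10, 13, 16), so p = 9/20 = 0.45.
d = −(3/4) ln(1 − 4p/3) = −0.75 ln(1 − 0.6) = −0.75 ln(0.4)
  = −0.75 × (-0.916291) = 0.687218 substitutions/site.

0.6872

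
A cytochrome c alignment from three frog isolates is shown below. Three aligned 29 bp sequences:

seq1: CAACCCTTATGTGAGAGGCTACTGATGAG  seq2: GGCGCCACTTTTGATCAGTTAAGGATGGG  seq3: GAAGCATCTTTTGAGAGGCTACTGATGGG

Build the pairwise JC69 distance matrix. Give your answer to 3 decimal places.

seq1–seq2: 15/29 sites differ → p ≈ 0.517241, d = −0.75 ln(1 − 0.689655) = 0.877553 ≈ 0.878.
seq1–seq3: 7/29 sites differ → p ≈ 0.241379, d = −0.75 ln(1 − 0.321839) = 0.291278 ≈ 0.291.
seq2–seq3: 10/29 sites differ → p ≈ 0.344828, d = −0.75 ln(1 − 0.459771) = 0.461822 ≈ 0.462.

d(seq1,seq2) = 0.878, d(seq1,seq3) = 0.291, d(seq2,seq3) = 0.462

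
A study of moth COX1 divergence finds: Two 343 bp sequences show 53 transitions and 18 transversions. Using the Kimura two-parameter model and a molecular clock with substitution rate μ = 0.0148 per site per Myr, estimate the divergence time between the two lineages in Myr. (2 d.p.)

8.52

P = 53/343 ≈ 0.154519 and Q = 18/343 ≈ 0.052478.
Under the Kimura two-parameter model, d = −½ ln(1 − 2P − Q) − ¼ ln(1 − 2Q).
1 − 2P − Q = 0.638484, giving −½ ln(0.638484) = 0.224329.
1 − 2Q = 0.895044, giving −¼ ln(0.895044) = 0.027721.
d = 0.224329 + 0.027721 = 0.252050.
Under a molecular clock d = 2μt, so t = d/(2μ) = 0.252050 / (2 × 0.0148) = 8.52 Myr.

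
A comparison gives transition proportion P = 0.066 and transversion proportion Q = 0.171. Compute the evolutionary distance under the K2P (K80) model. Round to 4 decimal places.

Under the Kimura two-parameter model, d = −½ ln(1 − 2P − Q) − ¼ ln(1 − 2Q).
1 − 2P − Q = 0.697, giving −½ ln(0.697) = 0.180485.
1 − 2Q = 0.658, giving −¼ ln(0.658) = 0.104638.
d = 0.180485 + 0.104638 = 0.285123.

0.2851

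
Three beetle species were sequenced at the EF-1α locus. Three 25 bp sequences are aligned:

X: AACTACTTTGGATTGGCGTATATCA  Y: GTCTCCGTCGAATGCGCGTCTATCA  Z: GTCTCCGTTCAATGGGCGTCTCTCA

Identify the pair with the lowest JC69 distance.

Y and Z

X–Y: 9/25 differ, p = 0.360, d = 0.490.
X–Z: 9/25 differ, p = 0.360, d = 0.490.
Y–Z: 4/25 differ, p = 0.160, d = 0.180.
The smallest distance is between Y and Z.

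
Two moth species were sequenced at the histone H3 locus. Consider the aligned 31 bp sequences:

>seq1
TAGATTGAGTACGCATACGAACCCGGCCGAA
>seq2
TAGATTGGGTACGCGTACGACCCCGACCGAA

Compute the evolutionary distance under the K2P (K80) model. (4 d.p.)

Of 31 sites, 3 differences are transitions and 1 are transversions, so P = 3/31 ≈ 0.096774 and Q = 1/31 ≈ 0.032258.
Under the Kimura two-parameter model, d = −½ ln(1 − 2P − Q) − ¼ ln(1 − 2Q).
1 − 2P − Q = 0.774194, giving −½ ln(0.774194) = 0.127966.
1 − 2Q = 0.935484, giving −¼ ln(0.935484) = 0.016673.
d = 0.127966 + 0.016673 = 0.144639.

0.1446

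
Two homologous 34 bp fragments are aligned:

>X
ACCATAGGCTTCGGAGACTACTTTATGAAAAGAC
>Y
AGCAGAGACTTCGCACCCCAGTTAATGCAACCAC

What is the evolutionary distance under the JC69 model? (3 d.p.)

0.477

The sequences differ at 12 of 34 sites, so p = 12/34 ≈ 0.352941.
d = −(3/4) ln(1 − 4p/3) = −0.75 ln(1 − 0.470588) = −0.75 ln(0.529412)
  = −0.75 × (-0.635988) = 0.476991 substitutions/site.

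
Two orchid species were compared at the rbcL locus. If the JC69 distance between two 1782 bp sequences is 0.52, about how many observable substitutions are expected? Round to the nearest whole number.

Invert JC69: p = (3/4)(1 − e^(−4d/3)) = 0.75 × (1 − e^(-0.693333)) = 0.75 × (1 − 0.499907) = 0.375070.
Expected differing sites = pL ≈ 0.375070 × 1782 = 668.37474 ≈ 668.

668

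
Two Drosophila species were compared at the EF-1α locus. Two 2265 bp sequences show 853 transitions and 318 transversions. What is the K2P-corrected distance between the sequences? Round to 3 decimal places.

P = 853/2265 ≈ 0.3766 and Q = 318/2265 ≈ 0.140397.
Under the Kimura two-parameter model, d = −½ ln(1 − 2P − Q) − ¼ ln(1 − 2Q).
1 − 2P − Q = 0.106403, giving −½ ln(0.106403) = 1.120261.
1 − 2Q = 0.719206, giving −¼ ln(0.719206) = 0.082402.
d = 1.120261 + 0.082402 = 1.202663.

1.203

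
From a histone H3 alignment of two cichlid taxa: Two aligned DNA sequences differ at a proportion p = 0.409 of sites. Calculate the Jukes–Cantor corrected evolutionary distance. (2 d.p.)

0.59

d = −(3/4) ln(1 − 4p/3) = −0.75 ln(1 − 0.545333) = −0.75 ln(0.454667)
  = −0.75 × (-0.788190) = 0.591143 substitutions/site.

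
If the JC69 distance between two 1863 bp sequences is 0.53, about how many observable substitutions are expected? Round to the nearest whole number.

Invert JC69: p = (3/4)(1 − e^(−4d/3)) = 0.75 × (1 − e^(-0.706667)) = 0.75 × (1 − 0.493286) = 0.380036.
Expected differing sites = pL ≈ 0.380036 × 1863 = 708.007068 ≈ 708.

708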